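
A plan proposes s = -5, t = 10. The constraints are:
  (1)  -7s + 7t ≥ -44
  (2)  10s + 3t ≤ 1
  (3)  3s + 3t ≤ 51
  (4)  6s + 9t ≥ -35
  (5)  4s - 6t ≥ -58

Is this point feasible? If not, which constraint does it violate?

Constraint (5): 4s - 6t = -80, which is not ≥ -58. All other constraints are satisfied.

not feasible — violates (5)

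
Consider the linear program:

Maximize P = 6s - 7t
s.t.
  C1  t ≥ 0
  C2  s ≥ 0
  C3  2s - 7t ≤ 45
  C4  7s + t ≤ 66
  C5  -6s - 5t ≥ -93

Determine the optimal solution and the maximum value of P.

Corner points and P = 6s - 7t:
  (0, 0) → P = 0
  (66/7, 0) → P = 396/7
  (0, 93/5) → P = -651/5
  (237/29, 255/29) → P = -363/29

The optimum lies where t = 0 and 7s + t = 66.
Solving simultaneously gives s = 66/7, t = 0.

s = 66/7, t = 0, maximum P = 396/7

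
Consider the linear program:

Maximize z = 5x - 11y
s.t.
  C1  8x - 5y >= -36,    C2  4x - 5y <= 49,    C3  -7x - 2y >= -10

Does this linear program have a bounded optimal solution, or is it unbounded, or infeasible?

bounded optimum

Feasible corners and z = 5x - 11y:
  (-85/4, -134/5) → z = 3771/20
  (-22/51, 332/51) → z = -1254/17
  (148/43, -303/43) → z = 4073/43
The feasible region has finitely many vertices and no improving ray; the maximum is 3771/20 at (-85/4, -134/5).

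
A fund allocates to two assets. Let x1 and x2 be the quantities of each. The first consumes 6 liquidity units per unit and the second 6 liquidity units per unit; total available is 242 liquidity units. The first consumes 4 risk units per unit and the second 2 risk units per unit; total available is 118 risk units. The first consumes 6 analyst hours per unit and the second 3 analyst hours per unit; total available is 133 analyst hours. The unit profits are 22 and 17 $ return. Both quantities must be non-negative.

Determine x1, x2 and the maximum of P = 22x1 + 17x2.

Vertices and P = 22x1 + 17x2:
  (0, 0) → P = 0
  (0, 121/3) → P = 2057/3
  (133/6, 0) → P = 1463/3
  (4, 109/3) → P = 2117/3

The binding constraints are 6x1 + 6x2 = 242 and 6x1 + 3x2 = 133.
Solving simultaneously gives x1 = 4, x2 = 109/3.

x1 = 4, x2 = 109/3, maximum P = 2117/3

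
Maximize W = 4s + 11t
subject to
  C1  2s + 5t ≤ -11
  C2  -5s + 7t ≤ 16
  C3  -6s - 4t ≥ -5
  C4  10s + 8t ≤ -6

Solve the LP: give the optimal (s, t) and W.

s = -157/39, t = -23/39, maximum W = -881/39

Vertices and W = 4s + 11t:
  (-157/39, -23/39) → W = -881/39
  (29/17, -49/17) → W = -423/17
  (8, -43/4) → W = -345/4
The feasible region is unbounded (it extends along (-7, -5), (2, -3)), but W strictly decreases along every unbounded feasible direction, so there is no improving ray and the maximum is attained at a vertex.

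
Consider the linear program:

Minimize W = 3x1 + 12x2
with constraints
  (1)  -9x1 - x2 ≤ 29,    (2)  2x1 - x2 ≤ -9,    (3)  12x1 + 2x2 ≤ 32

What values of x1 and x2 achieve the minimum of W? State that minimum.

Feasible corners and W = 3x1 + 12x2:
  (-38/11, 23/11) → W = 162/11
  (-15, 106) → W = 1227
  (7/8, 43/4) → W = 1053/8

x1 = -38/11, x2 = 23/11, minimum W = 162/11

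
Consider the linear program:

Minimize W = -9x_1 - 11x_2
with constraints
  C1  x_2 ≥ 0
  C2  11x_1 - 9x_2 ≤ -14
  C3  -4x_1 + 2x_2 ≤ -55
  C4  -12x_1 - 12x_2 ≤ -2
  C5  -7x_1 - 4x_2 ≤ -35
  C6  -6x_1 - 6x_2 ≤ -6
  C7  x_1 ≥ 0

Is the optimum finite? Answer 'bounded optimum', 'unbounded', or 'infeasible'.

unbounded

From the feasible point (523/14, 661/14), moving in the direction (2, 4) keeps every constraint satisfied while W decreases without bound.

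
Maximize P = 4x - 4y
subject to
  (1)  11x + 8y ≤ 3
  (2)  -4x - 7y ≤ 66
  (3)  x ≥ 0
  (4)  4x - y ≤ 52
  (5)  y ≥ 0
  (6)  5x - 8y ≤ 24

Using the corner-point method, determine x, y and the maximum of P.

Extreme points and P = 4x - 4y:
  (0, 3/8) → P = -3/2
  (3/11, 0) → P = 12/11
  (0, 0) → P = 0

At the optimal vertex, 11x + 8y = 3 and y = 0.
Solving simultaneously gives x = 3/11, y = 0.

x = 3/11, y = 0, maximum P = 12/11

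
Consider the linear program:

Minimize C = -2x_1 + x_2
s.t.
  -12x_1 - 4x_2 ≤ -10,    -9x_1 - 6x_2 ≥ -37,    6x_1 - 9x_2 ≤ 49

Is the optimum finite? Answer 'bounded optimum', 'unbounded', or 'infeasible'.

Vertices and C = -2x_1 + x_2:
  (-22/9, 59/6) → C = 265/18
  (13/6, -4) → C = -25/3
  (209/39, -73/39) → C = -491/39
The feasible region has finitely many vertices and no improving ray; the minimum is -491/39 at (209/39, -73/39).

bounded optimum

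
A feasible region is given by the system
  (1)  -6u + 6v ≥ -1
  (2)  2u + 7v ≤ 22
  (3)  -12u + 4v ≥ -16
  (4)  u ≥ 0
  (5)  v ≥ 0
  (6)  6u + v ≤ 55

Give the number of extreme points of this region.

The feasible vertices (each the meet of two boundaries and inside every other half-plane) are:
  (23/12, 7/4)
  (1/6, 0)
  (50/23, 58/23)
  (0, 22/7)
  (0, 0)

5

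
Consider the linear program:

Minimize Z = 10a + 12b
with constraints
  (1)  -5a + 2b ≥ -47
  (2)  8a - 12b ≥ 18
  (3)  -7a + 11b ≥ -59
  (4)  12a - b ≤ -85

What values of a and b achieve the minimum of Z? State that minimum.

Extreme points and Z = 10a + 12b:
  (-255/2, -173/2) → Z = -2313
  (-519/68, -112/17) → Z = -5283/34
  (-994/125, -1303/125) → Z = -25576/125

a = -255/2, b = -173/2, minimum Z = -2313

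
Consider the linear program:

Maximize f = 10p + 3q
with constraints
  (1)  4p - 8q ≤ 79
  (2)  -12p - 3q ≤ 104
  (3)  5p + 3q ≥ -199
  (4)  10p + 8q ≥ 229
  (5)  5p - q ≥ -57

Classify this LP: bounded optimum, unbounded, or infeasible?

From the feasible point (22, 9/8), moving in the direction (8, 4) keeps every constraint satisfied while f increases without bound.

unbounded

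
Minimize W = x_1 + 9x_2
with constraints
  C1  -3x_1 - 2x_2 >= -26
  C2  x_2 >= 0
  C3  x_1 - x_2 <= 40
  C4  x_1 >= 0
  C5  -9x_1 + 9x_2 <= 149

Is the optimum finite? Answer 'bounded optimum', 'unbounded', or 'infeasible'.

Vertices and W = x_1 + 9x_2:
  (26/3, 0) → W = 26/3
  (0, 13) → W = 117
  (0, 0) → W = 0
The feasible region has finitely many vertices and no improving ray; the minimum is 0 at (0, 0).

bounded optimum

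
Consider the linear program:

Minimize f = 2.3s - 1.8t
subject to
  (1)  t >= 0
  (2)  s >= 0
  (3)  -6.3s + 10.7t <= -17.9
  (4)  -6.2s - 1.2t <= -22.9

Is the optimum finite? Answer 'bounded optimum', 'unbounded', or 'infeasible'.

Corner points and f = 2.3s - 1.8t:
  (229/62, 0) → f = 5267/620
  (26651/7390, 3329/7390) → f = 553051/73900
The feasible region has finitely many vertices and no improving ray; the minimum is 553051/73900 at (26651/7390, 3329/7390).

bounded optimum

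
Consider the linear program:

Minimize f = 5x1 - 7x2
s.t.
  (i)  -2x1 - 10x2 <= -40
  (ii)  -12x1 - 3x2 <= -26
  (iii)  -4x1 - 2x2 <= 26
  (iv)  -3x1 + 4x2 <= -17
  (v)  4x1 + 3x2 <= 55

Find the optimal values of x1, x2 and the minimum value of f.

Vertices and f = 5x1 - 7x2:
  (165/19, 43/19) → f = 524/19
  (215/17, 25/17) → f = 900/17
  (271/25, 97/25) → f = 676/25

The binding constraints are -3x1 + 4x2 = -17 and 4x1 + 3x2 = 55.
Solving simultaneously gives x1 = 271/25, x2 = 97/25.

x1 = 271/25, x2 = 97/25, minimum f = 676/25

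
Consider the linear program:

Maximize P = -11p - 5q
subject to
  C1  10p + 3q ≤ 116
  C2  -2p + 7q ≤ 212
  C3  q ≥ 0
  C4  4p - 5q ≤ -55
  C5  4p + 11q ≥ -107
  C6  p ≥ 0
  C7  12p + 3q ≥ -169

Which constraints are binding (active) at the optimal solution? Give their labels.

C4 and C6

Feasible corners and P = -11p - 5q:
  (44/19, 588/19) → P = -3424/19
  (415/62, 507/31) → P = -9635/62
  (0, 212/7) → P = -1060/7
  (0, 11) → P = -55

The maximum is at (0, 11). Substituting into each constraint, equality holds for C4 and C6; the remaining constraints have slack.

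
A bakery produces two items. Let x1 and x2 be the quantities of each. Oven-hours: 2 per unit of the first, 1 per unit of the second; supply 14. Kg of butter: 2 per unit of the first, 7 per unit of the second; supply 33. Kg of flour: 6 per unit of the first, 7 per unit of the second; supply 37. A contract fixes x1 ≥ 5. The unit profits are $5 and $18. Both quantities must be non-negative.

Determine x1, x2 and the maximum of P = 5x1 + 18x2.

x1 = 5, x2 = 1, maximum P = 43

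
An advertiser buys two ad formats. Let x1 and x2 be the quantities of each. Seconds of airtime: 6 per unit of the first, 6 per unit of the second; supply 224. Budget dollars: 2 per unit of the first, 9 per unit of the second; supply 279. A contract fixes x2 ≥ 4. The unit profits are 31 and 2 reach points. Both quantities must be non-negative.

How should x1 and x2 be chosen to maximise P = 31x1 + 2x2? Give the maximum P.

x1 = 100/3, x2 = 4, maximum P = 3124/3

Vertices and P = 31x1 + 2x2:
  (0, 31) → P = 62
  (0, 4) → P = 8
  (57/7, 613/21) → P = 6527/21
  (100/3, 4) → P = 3124/3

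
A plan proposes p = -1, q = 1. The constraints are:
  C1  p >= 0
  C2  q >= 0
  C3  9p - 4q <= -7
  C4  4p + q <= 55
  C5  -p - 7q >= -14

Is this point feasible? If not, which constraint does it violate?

Constraint C1: p = -1, which is not ≥ 0. All other constraints are satisfied.

not feasible — violates C1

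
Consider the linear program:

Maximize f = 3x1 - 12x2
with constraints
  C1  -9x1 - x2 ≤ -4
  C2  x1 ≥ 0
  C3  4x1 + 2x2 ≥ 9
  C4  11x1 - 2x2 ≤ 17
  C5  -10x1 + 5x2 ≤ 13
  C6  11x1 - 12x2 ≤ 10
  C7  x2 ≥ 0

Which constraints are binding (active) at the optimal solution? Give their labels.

Vertices and f = 3x1 - 12x2:
  (26/15, 31/30) → f = -36/5
  (19/40, 71/20) → f = -1647/40
  (111/35, 313/35) → f = -489/5

The maximum is at (26/15, 31/30). Substituting into each constraint, equality holds for C3 and C4; the remaining constraints have slack.

C3 and C4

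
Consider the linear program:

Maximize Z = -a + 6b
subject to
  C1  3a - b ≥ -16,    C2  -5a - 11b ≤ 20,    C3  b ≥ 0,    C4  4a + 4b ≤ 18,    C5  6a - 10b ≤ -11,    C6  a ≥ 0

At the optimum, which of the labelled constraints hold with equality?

C4 and C6

Vertices and Z = -a + 6b:
  (17/8, 19/8) → Z = 97/8
  (0, 9/2) → Z = 27
  (0, 11/10) → Z = 33/5

The maximum is at (0, 9/2). Substituting into each constraint, equality holds for C4 and C6; the remaining constraints have slack.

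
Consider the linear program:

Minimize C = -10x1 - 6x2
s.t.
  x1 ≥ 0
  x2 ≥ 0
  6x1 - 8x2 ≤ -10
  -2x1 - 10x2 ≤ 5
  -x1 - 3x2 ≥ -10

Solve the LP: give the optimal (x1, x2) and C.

x1 = 25/13, x2 = 35/13, minimum C = -460/13

Vertices and C = -10x1 - 6x2:
  (0, 5/4) → C = -15/2
  (0, 10/3) → C = -20
  (25/13, 35/13) → C = -460/13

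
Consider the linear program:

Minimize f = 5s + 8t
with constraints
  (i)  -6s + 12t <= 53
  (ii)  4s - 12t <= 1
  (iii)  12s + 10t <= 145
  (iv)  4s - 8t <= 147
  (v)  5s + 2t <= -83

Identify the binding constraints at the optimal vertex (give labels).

(i) and (ii)

Feasible corners and f = 5s + 8t:
  (-27, -109/12) → f = -623/3
  (-551/36, -233/72) → f = -1229/12
  (-497/34, -337/68) → f = -3833/34

The minimum is at (-27, -109/12). Substituting into each constraint, equality holds for (i) and (ii); the remaining constraints have slack.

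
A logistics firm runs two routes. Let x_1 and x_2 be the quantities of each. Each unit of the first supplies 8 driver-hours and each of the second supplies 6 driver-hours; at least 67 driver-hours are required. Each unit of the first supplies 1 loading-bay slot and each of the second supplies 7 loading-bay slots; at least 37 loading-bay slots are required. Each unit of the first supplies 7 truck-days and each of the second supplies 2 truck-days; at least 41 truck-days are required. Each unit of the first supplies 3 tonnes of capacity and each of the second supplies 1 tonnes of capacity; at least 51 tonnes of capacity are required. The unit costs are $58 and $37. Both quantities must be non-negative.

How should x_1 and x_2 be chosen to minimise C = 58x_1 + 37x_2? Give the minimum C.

Extreme points and C = 58x_1 + 37x_2:
  (0, 51) → C = 1887
  (37, 0) → C = 2146
  (16, 3) → C = 1039
The feasible region is unbounded (it extends along (0, 1), (1, 0)), but C strictly increases along every unbounded feasible direction, so there is no improving ray and the minimum is attained at a vertex.

x_1 = 16, x_2 = 3, minimum C = 1039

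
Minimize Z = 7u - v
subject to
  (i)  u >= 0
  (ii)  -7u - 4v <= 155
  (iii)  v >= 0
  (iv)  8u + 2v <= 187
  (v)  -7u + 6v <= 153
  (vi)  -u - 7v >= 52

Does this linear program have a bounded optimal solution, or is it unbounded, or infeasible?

infeasible

The boundaries u = 0 and -7u - 4v = 155 meet at (0, -155/4), but that point violates v ≥ 0. Every candidate vertex is excluded by some other constraint, so the feasible region is empty.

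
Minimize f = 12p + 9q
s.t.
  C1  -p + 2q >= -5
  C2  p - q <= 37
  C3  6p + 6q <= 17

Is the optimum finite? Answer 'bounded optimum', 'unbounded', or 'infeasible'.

From the feasible point (32/9, -13/18), moving in the direction (-2, -1) keeps every constraint satisfied while f decreases without bound.

unbounded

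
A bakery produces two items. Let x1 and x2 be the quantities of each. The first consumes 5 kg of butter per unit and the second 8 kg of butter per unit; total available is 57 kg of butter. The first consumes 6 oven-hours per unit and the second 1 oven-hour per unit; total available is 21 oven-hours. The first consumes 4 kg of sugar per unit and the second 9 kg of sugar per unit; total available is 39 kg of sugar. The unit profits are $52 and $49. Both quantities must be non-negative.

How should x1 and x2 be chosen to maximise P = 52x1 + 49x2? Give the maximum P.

x1 = 3, x2 = 3, maximum P = 303

Feasible corners and P = 52x1 + 49x2:
  (0, 0) → P = 0
  (0, 13/3) → P = 637/3
  (7/2, 0) → P = 182
  (3, 3) → P = 303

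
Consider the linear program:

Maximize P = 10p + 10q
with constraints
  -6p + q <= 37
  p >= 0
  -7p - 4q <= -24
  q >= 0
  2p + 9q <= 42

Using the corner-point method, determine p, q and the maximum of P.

p = 21, q = 0, maximum P = 210

Vertices and P = 10p + 10q:
  (24/7, 0) → P = 240/7
  (48/55, 246/55) → P = 588/11
  (21, 0) → P = 210

The binding constraints are q = 0 and 2p + 9q = 42.
Solving simultaneously gives p = 21, q = 0.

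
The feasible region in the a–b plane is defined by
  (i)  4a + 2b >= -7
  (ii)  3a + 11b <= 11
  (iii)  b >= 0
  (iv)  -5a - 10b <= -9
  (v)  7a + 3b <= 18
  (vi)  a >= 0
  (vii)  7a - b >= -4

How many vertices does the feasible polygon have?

Intersecting each pair of boundary lines and keeping only the points that satisfy every inequality leaves:
  (165/68, 23/68)
  (0, 1)
  (9/5, 0)
  (18/7, 0)
  (0, 9/10)

5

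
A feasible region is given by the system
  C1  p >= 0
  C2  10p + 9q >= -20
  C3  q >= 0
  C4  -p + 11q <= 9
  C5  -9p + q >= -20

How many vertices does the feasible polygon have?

Of the 10 pairwise boundary intersections, those satisfying every inequality are:
  (0, 0)
  (0, 9/11)
  (20/9, 0)
  (229/98, 101/98)

4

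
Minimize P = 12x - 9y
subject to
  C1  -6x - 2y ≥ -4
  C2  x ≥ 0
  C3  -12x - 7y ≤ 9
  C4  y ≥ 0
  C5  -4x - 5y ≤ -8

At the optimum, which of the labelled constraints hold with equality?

C1 and C2

Feasible corners and P = 12x - 9y:
  (0, 2) → P = -18
  (2/11, 16/11) → P = -120/11
  (0, 8/5) → P = -72/5

The minimum is at (0, 2). Substituting into each constraint, equality holds for C1 and C2; the remaining constraints have slack.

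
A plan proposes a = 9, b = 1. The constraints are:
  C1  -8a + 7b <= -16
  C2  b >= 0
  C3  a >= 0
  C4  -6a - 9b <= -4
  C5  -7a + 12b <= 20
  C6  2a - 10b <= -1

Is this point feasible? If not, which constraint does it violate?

not feasible — violates C6

Constraint C6: 2a - 10b = 8, which is not ≤ -1. All other constraints are satisfied.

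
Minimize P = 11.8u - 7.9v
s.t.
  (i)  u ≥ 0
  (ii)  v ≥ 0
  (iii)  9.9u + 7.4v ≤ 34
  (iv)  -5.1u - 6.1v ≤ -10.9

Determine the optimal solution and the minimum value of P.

u = 0, v = 170/37, minimum P = -1343/37

Feasible corners and P = 11.8u - 7.9v:
  (0, 170/37) → P = -1343/37
  (0, 109/61) → P = -8611/610
  (340/99, 0) → P = 4012/99
  (109/51, 0) → P = 6431/255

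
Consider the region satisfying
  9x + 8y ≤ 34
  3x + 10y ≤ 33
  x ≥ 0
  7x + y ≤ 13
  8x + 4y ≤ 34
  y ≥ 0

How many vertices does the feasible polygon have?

Pairwise boundary intersections that survive every other constraint:
  (38/33, 65/22)
  (70/47, 121/47)
  (0, 33/10)
  (0, 0)
  (13/7, 0)

5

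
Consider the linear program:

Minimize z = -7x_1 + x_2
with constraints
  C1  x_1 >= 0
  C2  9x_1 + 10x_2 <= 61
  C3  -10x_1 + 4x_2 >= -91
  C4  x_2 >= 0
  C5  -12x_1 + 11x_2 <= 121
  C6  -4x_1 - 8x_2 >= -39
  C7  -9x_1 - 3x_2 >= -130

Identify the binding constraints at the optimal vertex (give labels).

Feasible corners and z = -7x_1 + x_2:
  (0, 0) → z = 0
  (0, 39/8) → z = 39/8
  (61/9, 0) → z = -427/9
  (49/16, 107/32) → z = -579/32

The minimum is at (61/9, 0). Substituting into each constraint, equality holds for C2 and C4; the remaining constraints have slack.

C2 and C4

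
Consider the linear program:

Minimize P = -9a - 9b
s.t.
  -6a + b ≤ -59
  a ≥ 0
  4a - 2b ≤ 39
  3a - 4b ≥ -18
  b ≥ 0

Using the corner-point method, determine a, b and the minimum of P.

a = 96/5, b = 189/10, minimum P = -3429/10

At the optimal vertex, 4a - 2b = 39 and 3a - 4b = -18.
Solving simultaneously gives a = 96/5, b = 189/10.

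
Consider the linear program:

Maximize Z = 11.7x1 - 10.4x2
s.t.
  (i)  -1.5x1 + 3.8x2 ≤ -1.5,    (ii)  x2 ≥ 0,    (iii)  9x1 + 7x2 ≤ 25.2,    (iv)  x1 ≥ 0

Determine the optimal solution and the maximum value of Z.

Corner points and Z = 11.7x1 - 10.4x2:
  (1, 0) → Z = 117/10
  (1771/745, 81/149) → Z = 165087/7450
  (14/5, 0) → Z = 819/25

x1 = 2.8, x2 = 0, maximum Z = 32.76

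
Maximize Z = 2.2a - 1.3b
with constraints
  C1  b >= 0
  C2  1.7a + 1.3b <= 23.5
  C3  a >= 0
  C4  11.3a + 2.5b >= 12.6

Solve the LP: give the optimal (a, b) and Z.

Extreme points and Z = 2.2a - 1.3b:
  (235/17, 0) → Z = 517/17
  (126/113, 0) → Z = 1386/565
  (0, 235/13) → Z = -47/2
  (0, 126/25) → Z = -819/125

The optimum lies where b = 0 and 1.7a + 1.3b = 23.5.
Solving simultaneously gives a = 235/17, b = 0.

a = 235/17, b = 0, maximum Z = 517/17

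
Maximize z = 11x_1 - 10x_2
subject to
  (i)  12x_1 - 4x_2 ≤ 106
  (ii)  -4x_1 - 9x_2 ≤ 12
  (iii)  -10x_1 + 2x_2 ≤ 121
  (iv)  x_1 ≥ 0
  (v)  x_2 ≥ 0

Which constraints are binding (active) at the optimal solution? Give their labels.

Extreme points and z = 11x_1 - 10x_2:
  (53/6, 0) → z = 583/6
  (0, 121/2) → z = -605
  (0, 0) → z = 0
The feasible region is unbounded (it extends along (1, 5), (1, 3)), but z strictly decreases along every unbounded feasible direction, so there is no improving ray and the maximum is attained at a vertex.

The maximum is at (53/6, 0). Substituting into each constraint, equality holds for (i) and (v); the remaining constraints have slack.

(i) and (v)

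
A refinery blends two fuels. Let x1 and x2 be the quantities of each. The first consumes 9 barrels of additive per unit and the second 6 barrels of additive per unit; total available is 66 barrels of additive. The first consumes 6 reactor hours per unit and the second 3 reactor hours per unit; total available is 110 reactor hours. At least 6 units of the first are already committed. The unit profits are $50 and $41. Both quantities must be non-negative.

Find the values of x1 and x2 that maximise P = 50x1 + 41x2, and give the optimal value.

Feasible corners and P = 50x1 + 41x2:
  (22/3, 0) → P = 1100/3
  (6, 0) → P = 300
  (6, 2) → P = 382

x1 = 6, x2 = 2, maximum P = 382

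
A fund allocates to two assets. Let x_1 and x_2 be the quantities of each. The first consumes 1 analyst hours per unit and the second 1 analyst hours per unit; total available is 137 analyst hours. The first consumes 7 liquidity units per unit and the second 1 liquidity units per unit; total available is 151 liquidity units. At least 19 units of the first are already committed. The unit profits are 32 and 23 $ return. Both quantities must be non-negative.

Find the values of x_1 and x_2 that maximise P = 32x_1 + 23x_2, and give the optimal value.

The binding constraints are 7x_1 + x_2 = 151 and x_1 = 19.
Solving simultaneously gives x_1 = 19, x_2 = 18.

x_1 = 19, x_2 = 18, maximum P = 1022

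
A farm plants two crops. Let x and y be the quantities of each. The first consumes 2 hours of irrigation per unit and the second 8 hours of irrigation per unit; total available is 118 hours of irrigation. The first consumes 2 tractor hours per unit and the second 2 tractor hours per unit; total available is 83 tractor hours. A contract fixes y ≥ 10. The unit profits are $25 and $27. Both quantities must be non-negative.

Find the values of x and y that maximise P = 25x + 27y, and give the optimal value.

Corner points and P = 25x + 27y:
  (0, 59/4) → P = 1593/4
  (0, 10) → P = 270
  (19, 10) → P = 745

x = 19, y = 10, maximum P = 745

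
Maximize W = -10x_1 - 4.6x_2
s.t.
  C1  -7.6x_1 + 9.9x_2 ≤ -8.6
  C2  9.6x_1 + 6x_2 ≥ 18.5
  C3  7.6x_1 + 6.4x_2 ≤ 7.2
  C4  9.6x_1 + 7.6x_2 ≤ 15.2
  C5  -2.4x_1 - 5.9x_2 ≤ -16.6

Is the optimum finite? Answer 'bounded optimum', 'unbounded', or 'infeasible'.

The boundaries 9.6x_1 + 6x_2 = 18.5 and 7.6x_1 + 6.4x_2 = 7.2 meet at (470/99, -1787/396), but that point violates -2.4x_1 - 5.9x_2 ≤ -16.6. Every candidate vertex is excluded by some other constraint, so the feasible region is empty.

infeasible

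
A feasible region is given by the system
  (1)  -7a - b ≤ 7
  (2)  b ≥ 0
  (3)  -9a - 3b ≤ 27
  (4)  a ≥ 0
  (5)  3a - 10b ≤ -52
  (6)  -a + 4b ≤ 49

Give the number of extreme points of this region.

3

Of the 15 pairwise boundary intersections, those satisfying every inequality are:
  (0, 26/5)
  (0, 49/4)
  (141, 95/2)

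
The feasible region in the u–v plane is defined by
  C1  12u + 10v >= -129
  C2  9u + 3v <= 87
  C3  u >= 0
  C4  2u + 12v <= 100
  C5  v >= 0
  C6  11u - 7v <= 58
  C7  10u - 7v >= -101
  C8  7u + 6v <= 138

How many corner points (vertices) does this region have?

The feasible vertices (each the meet of two boundaries and inside every other half-plane) are:
  (124/17, 121/17)
  (261/32, 145/32)
  (0, 25/3)
  (0, 0)
  (58/11, 0)

5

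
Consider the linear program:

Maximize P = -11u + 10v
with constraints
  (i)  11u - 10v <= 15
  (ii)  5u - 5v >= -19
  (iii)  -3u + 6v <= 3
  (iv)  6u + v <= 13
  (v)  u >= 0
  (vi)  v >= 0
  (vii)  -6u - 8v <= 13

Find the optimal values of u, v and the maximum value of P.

u = 0, v = 1/2, maximum P = 5

Feasible corners and P = -11u + 10v:
  (145/71, 53/71) → P = -15
  (15/11, 0) → P = -15
  (25/13, 19/13) → P = -85/13
  (0, 1/2) → P = 5
  (0, 0) → P = 0

The optimum lies where -3u + 6v = 3 and u = 0.
Solving simultaneously gives u = 0, v = 1/2.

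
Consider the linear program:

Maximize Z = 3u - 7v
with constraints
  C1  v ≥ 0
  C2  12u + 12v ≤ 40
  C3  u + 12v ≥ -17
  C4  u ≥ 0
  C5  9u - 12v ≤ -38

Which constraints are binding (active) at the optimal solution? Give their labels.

Corner points and Z = 3u - 7v:
  (0, 10/3) → Z = -70/3
  (2/21, 68/21) → Z = -470/21
  (0, 19/6) → Z = -133/6

The maximum is at (0, 19/6). Substituting into each constraint, equality holds for C4 and C5; the remaining constraints have slack.

C4 and C5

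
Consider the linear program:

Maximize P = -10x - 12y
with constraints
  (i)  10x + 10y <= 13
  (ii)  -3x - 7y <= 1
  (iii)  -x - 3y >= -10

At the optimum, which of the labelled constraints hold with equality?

(ii) and (iii)

Corner points and P = -10x - 12y:
  (101/40, -49/40) → P = -211/20
  (-61/20, 87/20) → P = -217/10
  (-73/2, 31/2) → P = 179

The maximum is at (-73/2, 31/2). Substituting into each constraint, equality holds for (ii) and (iii); the remaining constraints have slack.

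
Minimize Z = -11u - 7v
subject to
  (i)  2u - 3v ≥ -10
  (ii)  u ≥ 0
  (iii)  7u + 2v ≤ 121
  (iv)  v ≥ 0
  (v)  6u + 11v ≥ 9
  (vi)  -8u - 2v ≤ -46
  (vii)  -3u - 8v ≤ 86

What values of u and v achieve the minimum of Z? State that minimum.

u = 343/25, v = 312/25, minimum Z = -5957/25

Extreme points and Z = -11u - 7v:
  (343/25, 312/25) → Z = -5957/25
  (59/14, 43/7) → Z = -1251/14
  (121/7, 0) → Z = -1331/7
  (23/4, 0) → Z = -253/4

The optimum lies where 2u - 3v = -10 and 7u + 2v = 121.
Solving simultaneously gives u = 343/25, v = 312/25.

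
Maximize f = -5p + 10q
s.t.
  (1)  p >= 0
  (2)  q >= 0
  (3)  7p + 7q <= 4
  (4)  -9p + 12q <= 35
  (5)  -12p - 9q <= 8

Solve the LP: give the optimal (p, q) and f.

Feasible corners and f = -5p + 10q:
  (0, 0) → f = 0
  (0, 4/7) → f = 40/7
  (4/7, 0) → f = -20/7

The optimum lies where p = 0 and 7p + 7q = 4.
Solving simultaneously gives p = 0, q = 4/7.

p = 0, q = 4/7, maximum f = 40/7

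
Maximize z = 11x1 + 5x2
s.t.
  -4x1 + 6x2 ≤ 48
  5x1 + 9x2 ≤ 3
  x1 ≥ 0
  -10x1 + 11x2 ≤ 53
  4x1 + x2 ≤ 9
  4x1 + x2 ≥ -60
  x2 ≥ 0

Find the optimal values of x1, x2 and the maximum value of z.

Feasible corners and z = 11x1 + 5x2:
  (0, 1/3) → z = 5/3
  (3/5, 0) → z = 33/5
  (0, 0) → z = 0

x1 = 3/5, x2 = 0, maximum z = 33/5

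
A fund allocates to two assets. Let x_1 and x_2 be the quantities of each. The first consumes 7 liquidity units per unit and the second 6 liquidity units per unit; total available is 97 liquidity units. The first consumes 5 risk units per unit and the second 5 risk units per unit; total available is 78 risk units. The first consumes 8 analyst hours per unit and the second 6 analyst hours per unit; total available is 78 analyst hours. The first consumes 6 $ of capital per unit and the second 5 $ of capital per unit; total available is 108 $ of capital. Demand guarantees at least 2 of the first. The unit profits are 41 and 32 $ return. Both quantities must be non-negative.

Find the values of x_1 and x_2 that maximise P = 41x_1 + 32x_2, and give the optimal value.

Feasible corners and P = 41x_1 + 32x_2:
  (39/4, 0) → P = 1599/4
  (2, 0) → P = 82
  (2, 31/3) → P = 1238/3

The optimum lies where 8x_1 + 6x_2 = 78 and x_1 = 2.
Solving simultaneously gives x_1 = 2, x_2 = 31/3.

x_1 = 2, x_2 = 31/3, maximum P = 1238/3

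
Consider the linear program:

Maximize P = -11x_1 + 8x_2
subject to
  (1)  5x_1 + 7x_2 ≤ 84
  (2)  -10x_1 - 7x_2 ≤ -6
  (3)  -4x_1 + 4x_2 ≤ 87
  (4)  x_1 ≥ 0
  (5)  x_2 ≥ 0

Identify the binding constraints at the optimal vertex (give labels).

Vertices and P = -11x_1 + 8x_2:
  (0, 12) → P = 96
  (84/5, 0) → P = -924/5
  (0, 6/7) → P = 48/7
  (3/5, 0) → P = -33/5

The maximum is at (0, 12). Substituting into each constraint, equality holds for (1) and (4); the remaining constraints have slack.

(1) and (4)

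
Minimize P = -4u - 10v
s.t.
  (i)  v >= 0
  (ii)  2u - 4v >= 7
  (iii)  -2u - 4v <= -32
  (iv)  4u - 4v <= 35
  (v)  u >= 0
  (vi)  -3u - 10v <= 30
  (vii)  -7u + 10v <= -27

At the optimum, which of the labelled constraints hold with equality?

Vertices and P = -4u - 10v:
  (39/4, 25/8) → P = -281/4
  (14, 21/4) → P = -217/2
  (67/6, 29/12) → P = -413/6

The minimum is at (14, 21/4). Substituting into each constraint, equality holds for (ii) and (iv); the remaining constraints have slack.

(ii) and (iv)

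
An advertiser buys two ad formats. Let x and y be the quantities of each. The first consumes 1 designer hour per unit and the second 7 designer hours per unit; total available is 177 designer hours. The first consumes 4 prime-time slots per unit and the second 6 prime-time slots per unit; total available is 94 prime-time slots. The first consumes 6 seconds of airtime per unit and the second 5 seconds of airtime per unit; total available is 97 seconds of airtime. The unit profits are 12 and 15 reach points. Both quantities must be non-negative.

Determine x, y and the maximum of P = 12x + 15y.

Vertices and P = 12x + 15y:
  (0, 0) → P = 0
  (0, 47/3) → P = 235
  (97/6, 0) → P = 194
  (7, 11) → P = 249

The binding constraints are 4x + 6y = 94 and 6x + 5y = 97.
Solving simultaneously gives x = 7, y = 11.

x = 7, y = 11, maximum P = 249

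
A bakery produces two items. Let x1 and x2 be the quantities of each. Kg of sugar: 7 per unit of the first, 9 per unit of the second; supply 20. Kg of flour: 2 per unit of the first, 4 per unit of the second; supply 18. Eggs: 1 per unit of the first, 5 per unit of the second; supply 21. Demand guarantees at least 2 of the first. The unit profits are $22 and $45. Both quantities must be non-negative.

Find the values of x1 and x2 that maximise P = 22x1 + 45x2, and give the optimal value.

x1 = 2, x2 = 2/3, maximum P = 74

Corner points and P = 22x1 + 45x2:
  (20/7, 0) → P = 440/7
  (2, 0) → P = 44
  (2, 2/3) → P = 74

The binding constraints are 7x1 + 9x2 = 20 and x1 = 2.
Solving simultaneously gives x1 = 2, x2 = 2/3.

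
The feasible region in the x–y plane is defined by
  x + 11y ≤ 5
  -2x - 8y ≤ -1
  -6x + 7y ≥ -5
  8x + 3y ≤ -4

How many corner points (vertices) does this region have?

Of the 6 pairwise boundary intersections, those satisfying every inequality are:
  (-29/14, 9/14)
  (-59/85, 44/85)
  (-35/58, 8/29)

3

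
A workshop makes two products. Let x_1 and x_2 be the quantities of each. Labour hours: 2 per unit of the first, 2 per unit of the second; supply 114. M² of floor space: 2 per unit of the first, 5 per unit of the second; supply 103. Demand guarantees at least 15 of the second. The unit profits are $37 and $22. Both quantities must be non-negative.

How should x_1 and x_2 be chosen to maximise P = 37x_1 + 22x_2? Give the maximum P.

x_1 = 14, x_2 = 15, maximum P = 848

Corner points and P = 37x_1 + 22x_2:
  (0, 103/5) → P = 2266/5
  (0, 15) → P = 330
  (14, 15) → P = 848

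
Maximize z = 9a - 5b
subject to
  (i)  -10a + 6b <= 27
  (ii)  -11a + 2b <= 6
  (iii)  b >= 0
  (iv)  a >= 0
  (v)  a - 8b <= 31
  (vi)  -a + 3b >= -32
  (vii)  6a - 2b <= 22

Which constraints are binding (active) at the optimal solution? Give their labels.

(iii) and (vii)

Feasible corners and z = 9a - 5b:
  (9/23, 237/46) → z = -1023/46
  (93/8, 191/8) → z = -59/4
  (0, 3) → z = -15
  (0, 0) → z = 0
  (11/3, 0) → z = 33

The maximum is at (11/3, 0). Substituting into each constraint, equality holds for (iii) and (vii); the remaining constraints have slack.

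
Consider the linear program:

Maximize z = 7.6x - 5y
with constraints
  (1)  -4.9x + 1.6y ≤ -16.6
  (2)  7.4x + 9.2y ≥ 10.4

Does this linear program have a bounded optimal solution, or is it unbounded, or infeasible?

From the feasible point (4234/1423, -1797/1423), moving in the direction (9.2, -7.4) keeps every constraint satisfied while z increases without bound.

unbounded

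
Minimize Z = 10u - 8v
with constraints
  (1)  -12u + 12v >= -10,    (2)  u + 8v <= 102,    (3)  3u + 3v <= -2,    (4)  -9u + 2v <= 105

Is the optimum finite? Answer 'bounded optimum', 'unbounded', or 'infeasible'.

bounded optimum

Feasible corners and Z = 10u - 8v:
  (1/12, -3/4) → Z = 41/6
  (-320/21, -225/14) → Z = -500/21
  (-29/3, 9) → Z = -506/3
The feasible region has finitely many vertices and no improving ray; the minimum is -506/3 at (-29/3, 9).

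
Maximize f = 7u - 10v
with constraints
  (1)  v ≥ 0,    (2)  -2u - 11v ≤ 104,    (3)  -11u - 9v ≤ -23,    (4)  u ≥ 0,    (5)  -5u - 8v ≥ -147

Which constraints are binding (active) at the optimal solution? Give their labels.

(1) and (5)

Feasible corners and f = 7u - 10v:
  (23/11, 0) → f = 161/11
  (147/5, 0) → f = 1029/5
  (0, 23/9) → f = -230/9
  (0, 147/8) → f = -735/4

The maximum is at (147/5, 0). Substituting into each constraint, equality holds for (1) and (5); the remaining constraints have slack.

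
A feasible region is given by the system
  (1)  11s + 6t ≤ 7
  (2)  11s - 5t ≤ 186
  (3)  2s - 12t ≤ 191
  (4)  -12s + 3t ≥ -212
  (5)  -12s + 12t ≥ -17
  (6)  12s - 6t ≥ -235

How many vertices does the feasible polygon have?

Pairwise boundary intersections that survive every other constraint:
  (31/34, -103/204)
  (-228/23, 2669/138)
  (-87/5, -1129/60)
  (-661/22, -1381/66)

4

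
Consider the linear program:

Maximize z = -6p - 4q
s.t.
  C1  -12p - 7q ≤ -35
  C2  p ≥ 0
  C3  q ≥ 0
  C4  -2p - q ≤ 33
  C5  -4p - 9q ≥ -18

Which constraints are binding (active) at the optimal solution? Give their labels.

C1 and C3

Extreme points and z = -6p - 4q:
  (35/12, 0) → z = -35/2
  (189/80, 19/20) → z = -719/40
  (9/2, 0) → z = -27

The maximum is at (35/12, 0). Substituting into each constraint, equality holds for C1 and C3; the remaining constraints have slack.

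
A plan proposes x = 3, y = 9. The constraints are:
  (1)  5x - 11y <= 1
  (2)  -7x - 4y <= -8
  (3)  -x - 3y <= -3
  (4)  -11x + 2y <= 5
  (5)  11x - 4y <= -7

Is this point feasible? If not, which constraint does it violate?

Constraint (5): 11x - 4y = -3, which is not ≤ -7. All other constraints are satisfied.

not feasible — violates (5)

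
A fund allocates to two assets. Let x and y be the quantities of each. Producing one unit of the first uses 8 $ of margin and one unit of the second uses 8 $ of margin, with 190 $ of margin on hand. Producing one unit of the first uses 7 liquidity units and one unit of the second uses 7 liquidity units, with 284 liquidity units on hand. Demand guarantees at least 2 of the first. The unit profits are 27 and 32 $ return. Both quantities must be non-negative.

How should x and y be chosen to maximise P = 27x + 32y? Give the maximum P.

x = 2, y = 87/4, maximum P = 750

Feasible corners and P = 27x + 32y:
  (95/4, 0) → P = 2565/4
  (2, 0) → P = 54
  (2, 87/4) → P = 750

The binding constraints are 8x + 8y = 190 and x = 2.
Solving simultaneously gives x = 2, y = 87/4.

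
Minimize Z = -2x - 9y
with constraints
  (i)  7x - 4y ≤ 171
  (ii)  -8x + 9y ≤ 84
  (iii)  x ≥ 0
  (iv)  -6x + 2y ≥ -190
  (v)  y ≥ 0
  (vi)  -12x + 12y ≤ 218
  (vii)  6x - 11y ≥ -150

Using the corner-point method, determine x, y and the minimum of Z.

Extreme points and Z = -2x - 9y:
  (209/5, 152/5) → Z = -1786/5
  (171/7, 0) → Z = -342/7
  (0, 28/3) → Z = -84
  (213/17, 348/17) → Z = -3558/17
  (0, 0) → Z = 0
  (1195/27, 340/9) → Z = -11570/27

The optimum lies where -6x + 2y = -190 and 6x - 11y = -150.
Solving simultaneously gives x = 1195/27, y = 340/9.

x = 1195/27, y = 340/9, minimum Z = -11570/27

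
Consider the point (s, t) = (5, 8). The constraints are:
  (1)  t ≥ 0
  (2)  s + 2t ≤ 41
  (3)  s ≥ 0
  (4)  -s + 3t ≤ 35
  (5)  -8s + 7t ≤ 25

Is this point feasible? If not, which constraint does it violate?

(1): 8 ≥ 0 ✓
(2): 21 ≤ 41 ✓
(3): 5 ≥ 0 ✓
(4): 19 ≤ 35 ✓
(5): 16 ≤ 25 ✓

feasible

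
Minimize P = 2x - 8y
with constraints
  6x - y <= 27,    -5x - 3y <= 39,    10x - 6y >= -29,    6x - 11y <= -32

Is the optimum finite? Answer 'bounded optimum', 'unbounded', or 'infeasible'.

Vertices and P = 2x - 8y:
  (191/26, 222/13) → P = -1585/13
  (329/60, 59/10) → P = -1087/30
  (-127/74, 73/37) → P = -711/37
The feasible region has finitely many vertices and no improving ray; the minimum is -1585/13 at (191/26, 222/13).

bounded optimum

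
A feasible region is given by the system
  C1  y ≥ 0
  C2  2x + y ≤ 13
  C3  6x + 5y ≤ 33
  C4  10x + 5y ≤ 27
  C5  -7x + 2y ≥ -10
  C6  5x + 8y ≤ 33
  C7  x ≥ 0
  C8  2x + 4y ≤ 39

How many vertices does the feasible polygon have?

5

Of the 27 pairwise boundary intersections, those satisfying every inequality are:
  (10/7, 0)
  (0, 0)
  (104/55, 89/55)
  (51/55, 39/11)
  (0, 33/8)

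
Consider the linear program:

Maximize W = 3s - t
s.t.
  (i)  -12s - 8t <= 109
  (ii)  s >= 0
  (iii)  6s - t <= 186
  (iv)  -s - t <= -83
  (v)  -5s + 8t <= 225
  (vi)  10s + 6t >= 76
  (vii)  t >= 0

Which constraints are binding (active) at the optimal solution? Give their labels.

(iii) and (iv)

Feasible corners and W = 3s - t:
  (269/7, 312/7) → W = 495/7
  (1713/43, 2280/43) → W = 2859/43
  (439/13, 640/13) → W = 677/13

The maximum is at (269/7, 312/7). Substituting into each constraint, equality holds for (iii) and (iv); the remaining constraints have slack.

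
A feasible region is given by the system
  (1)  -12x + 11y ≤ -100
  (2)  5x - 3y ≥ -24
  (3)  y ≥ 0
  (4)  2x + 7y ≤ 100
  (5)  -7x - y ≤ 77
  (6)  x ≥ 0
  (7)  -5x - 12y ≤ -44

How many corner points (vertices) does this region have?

4

Intersecting each pair of boundary lines and keeping only the points that satisfy every inequality leaves:
  (900/53, 500/53)
  (1684/199, 28/199)
  (50, 0)
  (44/5, 0)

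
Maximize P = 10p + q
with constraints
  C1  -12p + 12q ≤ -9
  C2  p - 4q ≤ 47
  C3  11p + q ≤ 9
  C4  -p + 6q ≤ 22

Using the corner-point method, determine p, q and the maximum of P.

Corner points and P = 10p + q:
  (-44/3, -185/12) → P = -1945/12
  (13/16, 1/16) → P = 131/16
  (83/45, -508/45) → P = 322/45

The binding constraints are -12p + 12q = -9 and 11p + q = 9.
Solving simultaneously gives p = 13/16, q = 1/16.

p = 13/16, q = 1/16, maximum P = 131/16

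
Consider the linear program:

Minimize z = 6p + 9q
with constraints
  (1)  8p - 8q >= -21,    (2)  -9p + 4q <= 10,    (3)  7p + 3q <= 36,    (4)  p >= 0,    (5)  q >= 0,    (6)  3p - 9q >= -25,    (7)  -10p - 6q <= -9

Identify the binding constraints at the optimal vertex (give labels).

Corner points and z = 6p + 9q:
  (1/10, 109/40) → z = 201/8
  (11/48, 137/48) → z = 433/16
  (0, 5/2) → z = 45/2
  (36/7, 0) → z = 216/7
  (83/24, 283/72) → z = 449/8
  (0, 3/2) → z = 27/2
  (9/10, 0) → z = 27/5

The minimum is at (9/10, 0). Substituting into each constraint, equality holds for (5) and (7); the remaining constraints have slack.

(5) and (7)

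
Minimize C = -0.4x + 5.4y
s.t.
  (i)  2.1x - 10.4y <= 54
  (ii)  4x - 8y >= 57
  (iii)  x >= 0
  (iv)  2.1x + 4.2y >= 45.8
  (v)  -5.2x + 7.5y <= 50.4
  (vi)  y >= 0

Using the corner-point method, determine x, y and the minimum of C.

Corner points and C = -0.4x + 5.4y:
  (180/7, 0) → C = -72/7
  (3029/168, 635/336) → C = 5029/1680
  (458/21, 0) → C = -916/105
The feasible region is unbounded (it extends along (2, 1), (104, 21)), but C strictly increases along every unbounded feasible direction, so there is no improving ray and the minimum is attained at a vertex.

The optimum lies where 2.1x - 10.4y = 54 and y = 0.
Solving simultaneously gives x = 180/7, y = 0.

x = 180/7, y = 0, minimum C = -72/7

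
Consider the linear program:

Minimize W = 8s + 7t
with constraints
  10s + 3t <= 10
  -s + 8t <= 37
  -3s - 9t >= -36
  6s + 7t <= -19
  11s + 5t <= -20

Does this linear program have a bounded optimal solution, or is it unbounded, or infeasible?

unbounded

From the feasible point (110/17, -310/17), moving in the direction (3, -10) keeps every constraint satisfied while W decreases without bound.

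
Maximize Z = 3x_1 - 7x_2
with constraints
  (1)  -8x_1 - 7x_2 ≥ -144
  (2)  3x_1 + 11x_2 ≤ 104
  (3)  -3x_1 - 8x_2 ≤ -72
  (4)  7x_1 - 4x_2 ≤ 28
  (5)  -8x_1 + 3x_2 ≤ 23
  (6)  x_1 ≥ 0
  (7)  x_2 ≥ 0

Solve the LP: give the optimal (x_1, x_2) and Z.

x_1 = 128/17, x_2 = 105/17, maximum Z = -351/17

Feasible corners and Z = 3x_1 - 7x_2:
  (724/89, 644/89) → Z = -2336/89
  (59/97, 901/97) → Z = -6130/97
  (128/17, 105/17) → Z = -351/17
  (32/73, 645/73) → Z = -4419/73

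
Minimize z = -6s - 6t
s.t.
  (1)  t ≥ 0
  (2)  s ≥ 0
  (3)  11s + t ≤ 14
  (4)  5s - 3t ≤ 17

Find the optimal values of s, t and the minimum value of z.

s = 0, t = 14, minimum z = -84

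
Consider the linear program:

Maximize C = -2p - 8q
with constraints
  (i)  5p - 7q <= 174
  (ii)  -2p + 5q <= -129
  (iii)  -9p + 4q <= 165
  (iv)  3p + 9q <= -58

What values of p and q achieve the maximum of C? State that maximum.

p = -1851/43, q = -2391/43, maximum C = 22830/43

Corner points and C = -2p - 8q:
  (-3, -27) → C = 222
  (-1851/43, -2391/43) → C = 22830/43
  (-1341/37, -1491/37) → C = 14610/37

At the optimal vertex, 5p - 7q = 174 and -9p + 4q = 165.
Solving simultaneously gives p = -1851/43, q = -2391/43.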